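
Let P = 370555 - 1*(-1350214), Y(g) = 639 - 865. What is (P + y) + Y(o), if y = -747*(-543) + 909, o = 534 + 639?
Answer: 2127073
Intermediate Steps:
o = 1173
Y(g) = -226
y = 406530 (y = 405621 + 909 = 406530)
P = 1720769 (P = 370555 + 1350214 = 1720769)
(P + y) + Y(o) = (1720769 + 406530) - 226 = 2127299 - 226 = 2127073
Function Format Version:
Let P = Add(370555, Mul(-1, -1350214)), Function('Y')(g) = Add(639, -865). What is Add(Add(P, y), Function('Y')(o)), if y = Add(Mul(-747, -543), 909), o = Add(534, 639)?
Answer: 2127073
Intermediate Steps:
o = 1173
Function('Y')(g) = -226
y = 406530 (y = Add(405621, 909) = 406530)
P = 1720769 (P = Add(370555, 1350214) = 1720769)
Add(Add(P, y), Function('Y')(o)) = Add(Add(1720769, 406530), -226) = Add(2127299, -226) = 2127073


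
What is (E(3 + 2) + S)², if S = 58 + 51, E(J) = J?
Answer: 12996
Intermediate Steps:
S = 109
(E(3 + 2) + S)² = ((3 + 2) + 109)² = (5 + 109)² = 114² = 12996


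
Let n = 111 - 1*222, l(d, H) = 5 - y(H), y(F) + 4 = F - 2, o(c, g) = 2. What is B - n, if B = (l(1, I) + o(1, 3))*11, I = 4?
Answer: 210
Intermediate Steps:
y(F) = -6 + F (y(F) = -4 + (F - 2) = -4 + (-2 + F) = -6 + F)
l(d, H) = 11 - H (l(d, H) = 5 - (-6 + H) = 5 + (6 - H) = 11 - H)
n = -111 (n = 111 - 222 = -111)
B = 99 (B = ((11 - 1*4) + 2)*11 = ((11 - 4) + 2)*11 = (7 + 2)*11 = 9*11 = 99)
B - n = 99 - 1*(-111) = 99 + 111 = 210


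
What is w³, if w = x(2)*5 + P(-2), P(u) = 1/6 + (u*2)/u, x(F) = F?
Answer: 389017/216 ≈ 1801.0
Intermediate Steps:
P(u) = 13/6 (P(u) = 1*(⅙) + (2*u)/u = ⅙ + 2 = 13/6)
w = 73/6 (w = 2*5 + 13/6 = 10 + 13/6 = 73/6 ≈ 12.167)
w³ = (73/6)³ = 389017/216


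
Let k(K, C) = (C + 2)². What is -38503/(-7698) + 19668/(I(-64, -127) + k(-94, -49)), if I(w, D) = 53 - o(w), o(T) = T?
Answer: 120481121/8952774 ≈ 13.457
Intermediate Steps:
I(w, D) = 53 - w
k(K, C) = (2 + C)²
-38503/(-7698) + 19668/(I(-64, -127) + k(-94, -49)) = -38503/(-7698) + 19668/((53 - 1*(-64)) + (2 - 49)²) = -38503*(-1/7698) + 19668/((53 + 64) + (-47)²) = 38503/7698 + 19668/(117 + 2209) = 38503/7698 + 19668/2326 = 38503/7698 + 19668*(1/2326) = 38503/7698 + 9834/1163 = 120481121/8952774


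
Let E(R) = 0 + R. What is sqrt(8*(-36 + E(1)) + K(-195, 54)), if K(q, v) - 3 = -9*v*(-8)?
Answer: sqrt(3611) ≈ 60.092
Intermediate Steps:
E(R) = R
K(q, v) = 3 + 72*v (K(q, v) = 3 - 9*v*(-8) = 3 + 72*v)
sqrt(8*(-36 + E(1)) + K(-195, 54)) = sqrt(8*(-36 + 1) + (3 + 72*54)) = sqrt(8*(-35) + (3 + 3888)) = sqrt(-280 + 3891) = sqrt(3611)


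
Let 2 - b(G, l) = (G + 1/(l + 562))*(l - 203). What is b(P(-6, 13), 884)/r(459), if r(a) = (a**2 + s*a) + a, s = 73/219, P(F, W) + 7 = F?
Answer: 4267883/101843226 ≈ 0.041906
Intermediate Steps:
P(F, W) = -7 + F
b(G, l) = 2 - (-203 + l)*(G + 1/(562 + l)) (b(G, l) = 2 - (G + 1/(l + 562))*(l - 203) = 2 - (G + 1/(562 + l))*(-203 + l) = 2 - (-203 + l)*(G + 1/(562 + l)))
s = 1/3 (s = 73*(1/219) = 1/3 ≈ 0.33333)
r(a) = a**2 + 4*a/3 (r(a) = (a**2 + a/3) + a = a**2 + 4*a/3)
b(P(-6, 13), 884)/r(459) = ((1327 + 884 + 114086*(-7 - 6) - 1*(-7 - 6)*884**2 - 359*(-7 - 6)*884)/(562 + 884))/(((1/3)*459*(4 + 3*459))) = ((1327 + 884 + 114086*(-13) - 1*(-13)*781456 - 359*(-13)*884)/1446)/(((1/3)*459*(4 + 1377))) = ((1327 + 884 - 1483118 + 10158928 + 4125628)/1446)/(((1/3)*459*1381)) = ((1/1446)*12803649)/211293 = (4267883/482)*(1/211293) = 4267883/101843226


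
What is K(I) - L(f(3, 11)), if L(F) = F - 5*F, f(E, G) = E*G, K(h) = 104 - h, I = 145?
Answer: 91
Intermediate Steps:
L(F) = -4*F
K(I) - L(f(3, 11)) = (104 - 1*145) - (-4)*3*11 = (104 - 145) - (-4)*33 = -41 - 1*(-132) = -41 + 132 = 91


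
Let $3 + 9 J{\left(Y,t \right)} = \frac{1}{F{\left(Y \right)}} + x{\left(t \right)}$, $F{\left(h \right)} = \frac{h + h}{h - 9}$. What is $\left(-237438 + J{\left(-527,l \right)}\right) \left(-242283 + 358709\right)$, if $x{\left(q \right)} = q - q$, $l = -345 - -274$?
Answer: $- \frac{131115438964222}{4743} \approx -2.7644 \cdot 10^{10}$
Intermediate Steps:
$l = -71$ ($l = -345 + 274 = -71$)
$F{\left(h \right)} = \frac{2 h}{-9 + h}$
$x{\left(q \right)} = 0$
$J{\left(Y,t \right)} = - \frac{1}{3} + \frac{-9 + Y}{18 Y}$ ($J{\left(Y,t \right)} = - \frac{1}{3} + \frac{\frac{1}{2 Y \frac{1}{-9 + Y}} + 0}{9} = - \frac{1}{3} + \frac{\frac{-9 + Y}{2 Y} + 0}{9} = - \frac{1}{3} + \frac{\frac{1}{2} \frac{1}{Y} \left(-9 + Y\right)}{9} = - \frac{1}{3} + \frac{-9 + Y}{18 Y}$)
$\left(-237438 + J{\left(-527,l \right)}\right) \left(-242283 + 358709\right) = \left(-237438 + \frac{-9 - -2635}{18 \left(-527\right)}\right) \left(-242283 + 358709\right) = \left(-237438 + \frac{1}{18} \left(- \frac{1}{527}\right) \left(-9 + 2635\right)\right) 116426 = \left(-237438 + \frac{1}{18} \left(- \frac{1}{527}\right) 2626\right) 116426 = \left(-237438 - \frac{1313}{4743}\right) 116426 = \left(- \frac{1126169747}{4743}\right) 116426 = - \frac{131115438964222}{4743}$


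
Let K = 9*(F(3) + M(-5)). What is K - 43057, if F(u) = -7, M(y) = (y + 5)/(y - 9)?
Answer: -43120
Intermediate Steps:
M(y) = (5 + y)/(-9 + y)
K = -63 (K = 9*(-7 + (5 - 5)/(-9 - 5)) = 9*(-7 + 0/(-14)) = 9*(-7 - 1/14*0) = 9*(-7 + 0) = 9*(-7) = -63)
K - 43057 = -63 - 43057 = -43120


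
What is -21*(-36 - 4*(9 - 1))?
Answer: 1428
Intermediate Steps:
-21*(-36 - 4*(9 - 1)) = -21*(-36 - 4*8) = -21*(-36 - 32) = -21*(-68) = 1428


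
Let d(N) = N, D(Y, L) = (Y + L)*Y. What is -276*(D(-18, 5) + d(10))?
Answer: -67344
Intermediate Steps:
D(Y, L) = Y*(L + Y) (D(Y, L) = (L + Y)*Y = Y*(L + Y))
-276*(D(-18, 5) + d(10)) = -276*(-18*(5 - 18) + 10) = -276*(-18*(-13) + 10) = -276*(234 + 10) = -276*244 = -67344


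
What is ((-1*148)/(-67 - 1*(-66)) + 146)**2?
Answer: 86436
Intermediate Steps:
((-1*148)/(-67 - 1*(-66)) + 146)**2 = (-148/(-67 + 66) + 146)**2 = (-148/(-1) + 146)**2 = (-148*(-1) + 146)**2 = (148 + 146)**2 = 294**2 = 86436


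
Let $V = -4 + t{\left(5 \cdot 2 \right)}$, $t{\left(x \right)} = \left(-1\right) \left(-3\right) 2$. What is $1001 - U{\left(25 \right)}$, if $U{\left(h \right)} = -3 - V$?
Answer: $1006$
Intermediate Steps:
$t{\left(x \right)} = 6$ ($t{\left(x \right)} = 3 \cdot 2 = 6$)
$V = 2$ ($V = -4 + 6 = 2$)
$U{\left(h \right)} = -5$ ($U{\left(h \right)} = -3 - 2 = -5$)
$1001 - U{\left(25 \right)} = 1001 - -5 = 1001 + 5 = 1006$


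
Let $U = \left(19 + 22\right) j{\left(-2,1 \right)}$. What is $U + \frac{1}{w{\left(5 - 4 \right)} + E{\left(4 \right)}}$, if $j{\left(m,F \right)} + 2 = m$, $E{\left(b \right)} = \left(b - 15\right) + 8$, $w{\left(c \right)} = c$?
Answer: $- \frac{329}{2} \approx -164.5$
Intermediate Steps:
$E{\left(b \right)} = -7 + b$ ($E{\left(b \right)} = \left(-15 + b\right) + 8 = -7 + b$)
$j{\left(m,F \right)} = -2 + m$
$U = -164$ ($U = \left(19 + 22\right) \left(-2 - 2\right) = 41 \left(-4\right) = -164$)
$U + \frac{1}{w{\left(5 - 4 \right)} + E{\left(4 \right)}} = -164 + \frac{1}{\left(5 - 4\right) + \left(-7 + 4\right)} = -164 + \frac{1}{\left(5 - 4\right) - 3} = -164 + \frac{1}{1 - 3} = -164 + \frac{1}{-2} = -164 - \frac{1}{2} = - \frac{329}{2}$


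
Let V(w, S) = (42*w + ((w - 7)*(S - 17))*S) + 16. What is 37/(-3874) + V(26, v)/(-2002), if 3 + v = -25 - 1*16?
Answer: -7766345/298298 ≈ -26.036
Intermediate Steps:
v = -44 (v = -3 + (-25 - 1*16) = -3 + (-25 - 16) = -3 - 41 = -44)
V(w, S) = 16 + 42*w + S*(-17 + S)*(-7 + w) (V(w, S) = (42*w + ((-7 + w)*(-17 + S))*S) + 16 = (42*w + ((-17 + S)*(-7 + w))*S) + 16 = (42*w + S*(-17 + S)*(-7 + w)) + 16 = 16 + 42*w + S*(-17 + S)*(-7 + w))
37/(-3874) + V(26, v)/(-2002) = 37/(-3874) + (16 - 7*(-44)**2 + 42*26 + 119*(-44) + 26*(-44)**2 - 17*(-44)*26)/(-2002) = 37*(-1/3874) + (16 - 7*1936 + 1092 - 5236 + 26*1936 + 19448)*(-1/2002) = -37/3874 + (16 - 13552 + 1092 - 5236 + 50336 + 19448)*(-1/2002) = -37/3874 + 52104*(-1/2002) = -37/3874 - 2004/77 = -7766345/298298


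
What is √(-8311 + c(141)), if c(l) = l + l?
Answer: I*√8029 ≈ 89.605*I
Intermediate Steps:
c(l) = 2*l
√(-8311 + c(141)) = √(-8311 + 2*141) = √(-8311 + 282) = √(-8029) = I*√8029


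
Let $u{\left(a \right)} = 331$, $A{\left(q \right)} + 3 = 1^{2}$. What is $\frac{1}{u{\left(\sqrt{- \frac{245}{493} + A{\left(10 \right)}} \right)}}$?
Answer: $\frac{1}{331} \approx 0.0030211$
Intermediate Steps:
$A{\left(q \right)} = -2$ ($A{\left(q \right)} = -3 + 1^{2} = -3 + 1 = -2$)
$\frac{1}{u{\left(\sqrt{- \frac{245}{493} + A{\left(10 \right)}} \right)}} = \frac{1}{331}$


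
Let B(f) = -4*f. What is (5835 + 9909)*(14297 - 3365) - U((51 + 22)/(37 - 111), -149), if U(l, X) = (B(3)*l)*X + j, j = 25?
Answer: 6368260433/37 ≈ 1.7212e+8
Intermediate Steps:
U(l, X) = 25 - 12*X*l (U(l, X) = ((-4*3)*l)*X + 25 = (-12*l)*X + 25 = -12*X*l + 25 = 25 - 12*X*l)
(5835 + 9909)*(14297 - 3365) - U((51 + 22)/(37 - 111), -149) = (5835 + 9909)*(14297 - 3365) - (25 - 12*(-149)*(51 + 22)/(37 - 111)) = 15744*10932 - (25 - 12*(-149)*73/(-74)) = 172113408 - (25 - 12*(-149)*73*(-1/74)) = 172113408 - (25 - 12*(-149)*(-73/74)) = 172113408 - (25 - 65262/37) = 172113408 - 1*(-64337/37) = 172113408 + 64337/37 = 6368260433/37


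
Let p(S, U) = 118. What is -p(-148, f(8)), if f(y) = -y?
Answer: -118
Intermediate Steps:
-p(-148, f(8)) = -1*118 = -118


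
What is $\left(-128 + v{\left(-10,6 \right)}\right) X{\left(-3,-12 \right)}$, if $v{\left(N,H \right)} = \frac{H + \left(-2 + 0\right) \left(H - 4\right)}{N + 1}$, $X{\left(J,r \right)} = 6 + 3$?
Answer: $-1154$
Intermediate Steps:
$X{\left(J,r \right)} = 9$
$v{\left(N,H \right)} = \frac{8 - H}{1 + N}$ ($v{\left(N,H \right)} = \frac{H - 2 \left(-4 + H\right)}{1 + N} = \frac{H - \left(-8 + 2 H\right)}{1 + N} = \frac{8 - H}{1 + N}$)
$\left(-128 + v{\left(-10,6 \right)}\right) X{\left(-3,-12 \right)} = \left(-128 + \frac{8 - 6}{1 - 10}\right) 9 = \left(-128 + \frac{8 - 6}{-9}\right) 9 = \left(-128 - \frac{2}{9}\right) 9 = \left(- \frac{1154}{9}\right) 9 = -1154$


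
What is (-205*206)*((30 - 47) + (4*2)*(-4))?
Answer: 2069270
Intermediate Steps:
(-205*206)*((30 - 47) + (4*2)*(-4)) = -42230*(-17 + 8*(-4)) = -42230*(-17 - 32) = -42230*(-49) = 2069270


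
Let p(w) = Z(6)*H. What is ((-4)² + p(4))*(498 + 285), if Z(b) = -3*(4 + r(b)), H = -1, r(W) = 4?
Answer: 31320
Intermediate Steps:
Z(b) = -24 (Z(b) = -3*(4 + 4) = -3*8 = -24)
p(w) = 24 (p(w) = -24*(-1) = 24)
((-4)² + p(4))*(498 + 285) = ((-4)² + 24)*(498 + 285) = (16 + 24)*783 = 40*783 = 31320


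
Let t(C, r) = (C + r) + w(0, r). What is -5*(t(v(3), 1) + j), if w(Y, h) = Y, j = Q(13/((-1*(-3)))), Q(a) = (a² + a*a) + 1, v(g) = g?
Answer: -1915/9 ≈ -212.78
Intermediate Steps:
Q(a) = 1 + 2*a² (Q(a) = (a² + a²) + 1 = 2*a² + 1 = 1 + 2*a²)
j = 347/9 (j = 1 + 2*(13/((-1*(-3))))² = 1 + 2*(13/3)² = 1 + 2*(169/9) = 1 + 338/9 = 347/9 ≈ 38.556)
t(C, r) = C + r (t(C, r) = (C + r) + 0 = C + r)
-5*(t(v(3), 1) + j) = -5*((3 + 1) + 347/9) = -5*(4 + 347/9) = -5*383/9 = -1915/9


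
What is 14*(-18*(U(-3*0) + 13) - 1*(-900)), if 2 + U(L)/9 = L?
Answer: 13860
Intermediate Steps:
U(L) = -18 + 9*L
14*(-18*(U(-3*0) + 13) - 1*(-900)) = 14*(-18*((-18 + 9*(-3*0)) + 13) - 1*(-900)) = 14*(-18*((-18 + 9*0) + 13) + 900) = 14*(-18*((-18 + 0) + 13) + 900) = 14*(-18*(-18 + 13) + 900) = 14*(-18*(-5) + 900) = 14*(90 + 900) = 14*990 = 13860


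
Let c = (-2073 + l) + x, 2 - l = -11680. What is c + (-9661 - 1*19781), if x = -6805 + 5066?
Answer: -21572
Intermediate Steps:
l = 11682 (l = 2 - 1*(-11680) = 2 + 11680 = 11682)
x = -1739
c = 7870 (c = (-2073 + 11682) - 1739 = 9609 - 1739 = 7870)
c + (-9661 - 1*19781) = 7870 + (-9661 - 1*19781) = 7870 + (-9661 - 19781) = 7870 - 29442 = -21572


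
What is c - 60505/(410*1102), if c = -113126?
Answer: -10222529965/90364 ≈ -1.1313e+5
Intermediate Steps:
c - 60505/(410*1102) = -113126 - 60505/(410*1102) = -113126 - 60505/451820 = -113126 - 1*12101/90364 = -113126 - 12101/90364 = -10222529965/90364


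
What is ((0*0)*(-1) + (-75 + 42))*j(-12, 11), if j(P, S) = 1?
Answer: -33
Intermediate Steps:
((0*0)*(-1) + (-75 + 42))*j(-12, 11) = ((0*0)*(-1) + (-75 + 42))*1 = (0*(-1) - 33)*1 = (0 - 33)*1 = -33*1 = -33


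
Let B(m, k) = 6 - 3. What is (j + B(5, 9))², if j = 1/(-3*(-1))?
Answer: 100/9 ≈ 11.111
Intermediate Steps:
B(m, k) = 3
j = ⅓ (j = 1/3 = ⅓ ≈ 0.33333)
(j + B(5, 9))² = (⅓ + 3)² = (10/3)² = 100/9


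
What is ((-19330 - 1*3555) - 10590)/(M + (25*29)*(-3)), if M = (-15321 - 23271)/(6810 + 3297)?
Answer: 37592425/2446813 ≈ 15.364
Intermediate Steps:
M = -4288/1123 (M = -38592/10107 = -38592*1/10107 = -4288/1123 ≈ -3.8183)
((-19330 - 1*3555) - 10590)/(M + (25*29)*(-3)) = ((-19330 - 1*3555) - 10590)/(-4288/1123 + (25*29)*(-3)) = ((-19330 - 3555) - 10590)/(-4288/1123 + 725*(-3)) = (-22885 - 10590)/(-4288/1123 - 2175) = -33475/(-2446813/1123) = -33475*(-1123/2446813) = 37592425/2446813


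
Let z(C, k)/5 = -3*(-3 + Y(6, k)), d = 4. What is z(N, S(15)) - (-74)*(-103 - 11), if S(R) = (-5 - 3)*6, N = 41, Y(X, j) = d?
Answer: -8451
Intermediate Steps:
Y(X, j) = 4
S(R) = -48 (S(R) = -8*6 = -48)
z(C, k) = -15 (z(C, k) = 5*(-3*(-3 + 4)) = 5*(-3*1) = 5*(-3) = -15)
z(N, S(15)) - (-74)*(-103 - 11) = -15 - (-74)*(-103 - 11) = -15 - (-74)*(-114) = -15 - 1*8436 = -15 - 8436 = -8451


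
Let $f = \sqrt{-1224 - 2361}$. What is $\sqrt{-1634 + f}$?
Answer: $\sqrt{-1634 + i \sqrt{3585}} \approx 0.7405 + 40.43 i$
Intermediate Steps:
$f = i \sqrt{3585}$ ($f = \sqrt{-3585} = i \sqrt{3585} \approx 59.875 i$)
$\sqrt{-1634 + f} = \sqrt{-1634 + i \sqrt{3585}}$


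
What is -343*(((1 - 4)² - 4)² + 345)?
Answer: -126910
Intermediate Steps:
-343*(((1 - 4)² - 4)² + 345) = -343*(((-3)² - 4)² + 345) = -343*((9 - 4)² + 345) = -343*(5² + 345) = -343*(25 + 345) = -343*370 = -126910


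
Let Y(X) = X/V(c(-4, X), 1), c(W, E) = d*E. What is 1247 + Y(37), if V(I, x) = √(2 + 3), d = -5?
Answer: 1247 + 37*√5/5 ≈ 1263.5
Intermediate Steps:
c(W, E) = -5*E
V(I, x) = √5
Y(X) = X*√5/5 (Y(X) = X/(√5) = X*(√5/5) = X*√5/5)
1247 + Y(37) = 1247 + (⅕)*37*√5 = 1247 + 37*√5/5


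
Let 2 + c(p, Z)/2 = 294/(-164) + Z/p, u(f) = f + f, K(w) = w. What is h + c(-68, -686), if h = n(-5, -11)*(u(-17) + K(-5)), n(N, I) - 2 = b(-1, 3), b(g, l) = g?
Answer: -18407/697 ≈ -26.409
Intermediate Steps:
n(N, I) = 1 (n(N, I) = 2 - 1 = 1)
u(f) = 2*f
c(p, Z) = -311/41 + 2*Z/p (c(p, Z) = -4 + 2*(294/(-164) + Z/p) = -4 + 2*(294*(-1/164) + Z/p) = -4 + 2*(-147/82 + Z/p) = -4 + (-147/41 + 2*Z/p) = -311/41 + 2*Z/p)
h = -39 (h = 1*(2*(-17) - 5) = 1*(-34 - 5) = 1*(-39) = -39)
h + c(-68, -686) = -39 + (-311/41 + 2*(-686)/(-68)) = -39 + (-311/41 + 2*(-686)*(-1/68)) = -39 + (-311/41 + 343/17) = -39 + 8776/697 = -18407/697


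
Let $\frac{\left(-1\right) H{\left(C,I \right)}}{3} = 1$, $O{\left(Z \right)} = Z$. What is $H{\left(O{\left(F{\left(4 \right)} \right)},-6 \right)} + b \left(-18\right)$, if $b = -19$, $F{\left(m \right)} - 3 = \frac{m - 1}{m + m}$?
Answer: $339$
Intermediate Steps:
$F{\left(m \right)} = 3 + \frac{-1 + m}{2 m}$ ($F{\left(m \right)} = 3 + \frac{m - 1}{m + m} = 3 + \frac{-1 + m}{2 m}$)
$H{\left(C,I \right)} = -3$ ($H{\left(C,I \right)} = \left(-3\right) 1 = -3$)
$H{\left(O{\left(F{\left(4 \right)} \right)},-6 \right)} + b \left(-18\right) = -3 - -342 = -3 + 342 = 339$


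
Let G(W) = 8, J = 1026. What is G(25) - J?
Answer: -1018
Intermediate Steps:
G(25) - J = 8 - 1*1026 = 8 - 1026 = -1018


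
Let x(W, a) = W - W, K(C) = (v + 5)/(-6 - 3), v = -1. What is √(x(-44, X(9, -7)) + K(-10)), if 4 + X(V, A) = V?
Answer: 2*I/3 ≈ 0.66667*I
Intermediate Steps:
X(V, A) = -4 + V
K(C) = -4/9 (K(C) = (-1 + 5)/(-6 - 3) = 4/(-9) = 4*(-⅑) = -4/9)
x(W, a) = 0
√(x(-44, X(9, -7)) + K(-10)) = √(0 - 4/9) = √(-4/9) = 2*I/3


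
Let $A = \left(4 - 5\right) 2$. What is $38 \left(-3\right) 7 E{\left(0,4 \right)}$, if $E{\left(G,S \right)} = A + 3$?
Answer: $-798$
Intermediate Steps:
$A = -2$ ($A = \left(-1\right) 2 = -2$)
$E{\left(G,S \right)} = 1$ ($E{\left(G,S \right)} = -2 + 3 = 1$)
$38 \left(-3\right) 7 E{\left(0,4 \right)} = 38 \left(-3\right) 7 \cdot 1 = \left(-114\right) 7 \cdot 1 = \left(-798\right) 1 = -798$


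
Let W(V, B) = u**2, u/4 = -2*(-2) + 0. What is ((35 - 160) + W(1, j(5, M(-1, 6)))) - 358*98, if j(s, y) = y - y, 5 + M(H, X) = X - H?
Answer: -34953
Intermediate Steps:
M(H, X) = -5 + X - H (M(H, X) = -5 + (X - H) = -5 + X - H)
j(s, y) = 0
u = 16 (u = 4*(-2*(-2) + 0) = 4*(4 + 0) = 4*4 = 16)
W(V, B) = 256 (W(V, B) = 16**2 = 256)
((35 - 160) + W(1, j(5, M(-1, 6)))) - 358*98 = ((35 - 160) + 256) - 358*98 = (-125 + 256) - 35084 = 131 - 35084 = -34953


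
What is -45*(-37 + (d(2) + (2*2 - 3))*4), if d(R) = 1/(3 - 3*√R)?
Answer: 1545 + 60*√2 ≈ 1629.9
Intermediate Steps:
-45*(-37 + (d(2) + (2*2 - 3))*4) = -45*(-37 + (-1/(-3 + 3*√2) + (2*2 - 3))*4) = -45*(-37 + (-1/(-3 + 3*√2) + (4 - 3))*4) = -45*(-37 + (-1/(-3 + 3*√2) + 1)*4) = -45*(-37 + (1 - 1/(-3 + 3*√2))*4) = -45*(-37 + (4 - 4/(-3 + 3*√2))) = -45*(-33 - 4/(-3 + 3*√2)) = 1485 + 180/(-3 + 3*√2)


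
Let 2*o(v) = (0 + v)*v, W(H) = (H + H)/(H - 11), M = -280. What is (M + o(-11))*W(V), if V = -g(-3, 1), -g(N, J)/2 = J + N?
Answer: -1756/15 ≈ -117.07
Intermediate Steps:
g(N, J) = -2*J - 2*N (g(N, J) = -2*(J + N) = -2*J - 2*N)
V = -4 (V = -(-2*1 - 2*(-3)) = -(-2 + 6) = -1*4 = -4)
W(H) = 2*H/(-11 + H) (W(H) = (2*H)/(-11 + H) = 2*H/(-11 + H))
o(v) = v**2/2 (o(v) = ((0 + v)*v)/2 = (v*v)/2 = v**2/2)
(M + o(-11))*W(V) = (-280 + (1/2)*(-11)**2)*(2*(-4)/(-11 - 4)) = (-280 + (1/2)*121)*(2*(-4)/(-15)) = (-280 + 121/2)*(2*(-4)*(-1/15)) = -439/2*8/15 = -1756/15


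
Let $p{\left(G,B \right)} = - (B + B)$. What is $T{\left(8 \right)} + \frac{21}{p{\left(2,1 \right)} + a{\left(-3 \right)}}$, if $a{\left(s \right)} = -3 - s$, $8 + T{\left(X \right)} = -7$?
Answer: $- \frac{51}{2} \approx -25.5$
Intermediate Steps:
$T{\left(X \right)} = -15$ ($T{\left(X \right)} = -8 - 7 = -15$)
$p{\left(G,B \right)} = - 2 B$
$T{\left(8 \right)} + \frac{21}{p{\left(2,1 \right)} + a{\left(-3 \right)}} = -15 + \frac{21}{\left(-2\right) 1 - 0} = -15 + \frac{21}{-2 + \left(-3 + 3\right)} = -15 + \frac{21}{-2 + 0} = -15 + \frac{21}{-2} = -15 + 21 \left(- \frac{1}{2}\right) = -15 - \frac{21}{2} = - \frac{51}{2}$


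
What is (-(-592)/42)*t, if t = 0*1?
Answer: 0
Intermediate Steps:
t = 0
(-(-592)/42)*t = -(-592)/42*0 = -16*(-37/42)*0 = (296/21)*0 = 0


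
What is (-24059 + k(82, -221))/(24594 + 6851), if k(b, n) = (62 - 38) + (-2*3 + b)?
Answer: -1261/1655 ≈ -0.76193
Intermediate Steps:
k(b, n) = 18 + b (k(b, n) = 24 + (-6 + b) = 18 + b)
(-24059 + k(82, -221))/(24594 + 6851) = (-24059 + (18 + 82))/(24594 + 6851) = (-24059 + 100)/31445 = -23959*1/31445 = -1261/1655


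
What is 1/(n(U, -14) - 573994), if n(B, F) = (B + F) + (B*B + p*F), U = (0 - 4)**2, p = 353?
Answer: -1/578678 ≈ -1.7281e-6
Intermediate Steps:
U = 16 (U = (-4)**2 = 16)
n(B, F) = B + B**2 + 354*F (n(B, F) = (B + F) + (B*B + 353*F) = (B + F) + (B**2 + 353*F) = B + B**2 + 354*F)
1/(n(U, -14) - 573994) = 1/((16 + 16**2 + 354*(-14)) - 573994) = 1/((16 + 256 - 4956) - 573994) = 1/(-4684 - 573994) = 1/(-578678) = -1/578678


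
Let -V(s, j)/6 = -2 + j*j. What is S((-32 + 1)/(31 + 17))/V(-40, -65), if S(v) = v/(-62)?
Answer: -1/2432448 ≈ -4.1111e-7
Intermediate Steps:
S(v) = -v/62 (S(v) = v*(-1/62) = -v/62)
V(s, j) = 12 - 6*j**2 (V(s, j) = -6*(-2 + j*j) = -6*(-2 + j**2) = 12 - 6*j**2)
S((-32 + 1)/(31 + 17))/V(-40, -65) = (-(-32 + 1)/(62*(31 + 17)))/(12 - 6*(-65)**2) = (-(-1)/(2*48))/(12 - 6*4225) = (-(-1)/(2*48))/(12 - 25350) = -1/62*(-31/48)/(-25338) = (1/96)*(-1/25338) = -1/2432448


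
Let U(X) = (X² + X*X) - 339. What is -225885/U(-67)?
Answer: -225885/8639 ≈ -26.147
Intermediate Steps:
U(X) = -339 + 2*X² (U(X) = (X² + X²) - 339 = 2*X² - 339 = -339 + 2*X²)
-225885/U(-67) = -225885/(-339 + 2*(-67)²) = -225885/(-339 + 2*4489) = -225885/(-339 + 8978) = -225885/8639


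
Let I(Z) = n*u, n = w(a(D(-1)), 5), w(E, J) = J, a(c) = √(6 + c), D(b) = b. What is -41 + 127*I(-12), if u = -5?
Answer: -3216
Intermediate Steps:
n = 5
I(Z) = -25 (I(Z) = 5*(-5) = -25)
-41 + 127*I(-12) = -41 + 127*(-25) = -41 - 3175 = -3216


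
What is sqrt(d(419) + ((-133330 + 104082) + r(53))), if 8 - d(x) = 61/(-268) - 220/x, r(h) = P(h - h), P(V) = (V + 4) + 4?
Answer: 15*I*sqrt(409545795873)/56146 ≈ 170.97*I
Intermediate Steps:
P(V) = 8 + V (P(V) = (4 + V) + 4 = 8 + V)
r(h) = 8 (r(h) = 8 + (h - h) = 8 + 0 = 8)
d(x) = 2205/268 + 220/x (d(x) = 8 - (61/(-268) - 220/x) = 8 - (61*(-1/268) - 220/x) = 8 - (-61/268 - 220/x) = 8 + (61/268 + 220/x) = 2205/268 + 220/x)
sqrt(d(419) + ((-133330 + 104082) + r(53))) = sqrt((2205/268 + 220/419) + ((-133330 + 104082) + 8)) = sqrt((2205/268 + 220*(1/419)) + (-29248 + 8)) = sqrt((2205/268 + 220/419) - 29240) = sqrt(982855/112292 - 29240) = sqrt(-3282435225/112292) = 15*I*sqrt(409545795873)/56146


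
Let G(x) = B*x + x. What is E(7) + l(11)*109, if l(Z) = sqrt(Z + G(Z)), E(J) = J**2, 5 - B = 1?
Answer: 49 + 109*sqrt(66) ≈ 934.52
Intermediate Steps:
B = 4 (B = 5 - 1*1 = 5 - 1 = 4)
G(x) = 5*x (G(x) = 4*x + x = 5*x)
l(Z) = sqrt(6)*sqrt(Z) (l(Z) = sqrt(Z + 5*Z) = sqrt(6*Z) = sqrt(6)*sqrt(Z))
E(7) + l(11)*109 = 7**2 + (sqrt(6)*sqrt(11))*109 = 49 + sqrt(66)*109 = 49 + 109*sqrt(66)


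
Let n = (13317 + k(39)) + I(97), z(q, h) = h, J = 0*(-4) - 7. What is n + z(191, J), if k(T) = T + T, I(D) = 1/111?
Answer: 1486069/111 ≈ 13388.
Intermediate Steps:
I(D) = 1/111
k(T) = 2*T
J = -7 (J = 0 - 7 = -7)
n = 1486846/111 (n = (13317 + 2*39) + 1/111 = (13317 + 78) + 1/111 = 13395 + 1/111 = 1486846/111 ≈ 13395.)
n + z(191, J) = 1486846/111 - 7 = 1486069/111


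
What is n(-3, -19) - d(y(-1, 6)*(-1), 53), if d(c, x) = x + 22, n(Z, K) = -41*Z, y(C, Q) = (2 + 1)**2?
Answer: 48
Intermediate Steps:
y(C, Q) = 9 (y(C, Q) = 3**2 = 9)
d(c, x) = 22 + x
n(-3, -19) - d(y(-1, 6)*(-1), 53) = -41*(-3) - (22 + 53) = 123 - 1*75 = 123 - 75 = 48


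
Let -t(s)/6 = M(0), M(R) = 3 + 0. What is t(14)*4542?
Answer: -81756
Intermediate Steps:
M(R) = 3
t(s) = -18 (t(s) = -6*3 = -18)
t(14)*4542 = -18*4542 = -81756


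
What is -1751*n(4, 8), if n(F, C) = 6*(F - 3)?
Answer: -10506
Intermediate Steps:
n(F, C) = -18 + 6*F (n(F, C) = 6*(-3 + F) = -18 + 6*F)
-1751*n(4, 8) = -1751*(-18 + 6*4) = -1751*(-18 + 24) = -1751*6 = -10506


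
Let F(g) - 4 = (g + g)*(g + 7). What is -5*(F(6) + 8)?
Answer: -840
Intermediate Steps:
F(g) = 4 + 2*g*(7 + g) (F(g) = 4 + (g + g)*(g + 7) = 4 + (2*g)*(7 + g) = 4 + 2*g*(7 + g))
-5*(F(6) + 8) = -5*((4 + 2*6² + 14*6) + 8) = -5*((4 + 2*36 + 84) + 8) = -5*((4 + 72 + 84) + 8) = -5*(160 + 8) = -5*168 = -840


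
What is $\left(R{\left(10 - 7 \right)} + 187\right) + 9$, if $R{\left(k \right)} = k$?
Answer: $199$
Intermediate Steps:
$\left(R{\left(10 - 7 \right)} + 187\right) + 9 = \left(\left(10 - 7\right) + 187\right) + 9 = \left(3 + 187\right) + 9 = 190 + 9 = 199$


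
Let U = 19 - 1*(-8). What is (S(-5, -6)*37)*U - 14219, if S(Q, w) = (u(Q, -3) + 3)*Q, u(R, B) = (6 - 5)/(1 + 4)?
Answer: -30203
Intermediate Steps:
u(R, B) = 1/5
S(Q, w) = 16*Q/5 (S(Q, w) = (1/5 + 3)*Q = 16*Q/5)
U = 27 (U = 19 + 8 = 27)
(S(-5, -6)*37)*U - 14219 = (((16/5)*(-5))*37)*27 - 14219 = -16*37*27 - 14219 = -592*27 - 14219 = -15984 - 14219 = -30203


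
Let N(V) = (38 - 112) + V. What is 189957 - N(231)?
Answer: 189800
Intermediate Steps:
N(V) = -74 + V
189957 - N(231) = 189957 - (-74 + 231) = 189957 - 1*157 = 189957 - 157 = 189800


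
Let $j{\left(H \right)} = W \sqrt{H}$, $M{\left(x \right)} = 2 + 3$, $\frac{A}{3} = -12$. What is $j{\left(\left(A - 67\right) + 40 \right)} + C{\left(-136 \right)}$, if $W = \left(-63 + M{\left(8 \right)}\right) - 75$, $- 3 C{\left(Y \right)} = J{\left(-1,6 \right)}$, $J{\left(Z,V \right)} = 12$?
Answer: $-4 - 399 i \sqrt{7} \approx -4.0 - 1055.7 i$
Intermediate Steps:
$A = -36$ ($A = 3 \left(-12\right) = -36$)
$M{\left(x \right)} = 5$
$C{\left(Y \right)} = -4$ ($C{\left(Y \right)} = \left(- \frac{1}{3}\right) 12 = -4$)
$W = -133$ ($W = \left(-63 + 5\right) - 75 = -58 - 75 = -133$)
$j{\left(H \right)} = - 133 \sqrt{H}$
$j{\left(\left(A - 67\right) + 40 \right)} + C{\left(-136 \right)} = - 133 \sqrt{\left(-36 - 67\right) + 40} - 4 = - 133 \sqrt{-103 + 40} - 4 = - 133 \sqrt{-63} - 4 = - 133 \cdot 3 i \sqrt{7} - 4 = - 399 i \sqrt{7} - 4 = -4 - 399 i \sqrt{7}$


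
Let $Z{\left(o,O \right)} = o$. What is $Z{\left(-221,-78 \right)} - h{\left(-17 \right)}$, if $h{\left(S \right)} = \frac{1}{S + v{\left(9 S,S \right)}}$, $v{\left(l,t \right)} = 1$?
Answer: $- \frac{3535}{16} \approx -220.94$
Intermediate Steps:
$h{\left(S \right)} = \frac{1}{1 + S}$ ($h{\left(S \right)} = \frac{1}{S + 1} = \frac{1}{1 + S}$)
$Z{\left(-221,-78 \right)} - h{\left(-17 \right)} = -221 - \frac{1}{1 - 17} = -221 - \frac{1}{-16} = -221 - - \frac{1}{16} = -221 + \frac{1}{16} = - \frac{3535}{16}$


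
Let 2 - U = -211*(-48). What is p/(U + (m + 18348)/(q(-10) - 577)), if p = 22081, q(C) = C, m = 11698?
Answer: -12961547/5974008 ≈ -2.1697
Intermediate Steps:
U = -10126 (U = 2 - (-211)*(-48) = 2 - 1*10128 = 2 - 10128 = -10126)
p/(U + (m + 18348)/(q(-10) - 577)) = 22081/(-10126 + (11698 + 18348)/(-10 - 577)) = 22081/(-10126 + 30046/(-587)) = 22081/(-10126 + 30046*(-1/587)) = 22081/(-10126 - 30046/587) = 22081/(-5974008/587) = 22081*(-587/5974008) = -12961547/5974008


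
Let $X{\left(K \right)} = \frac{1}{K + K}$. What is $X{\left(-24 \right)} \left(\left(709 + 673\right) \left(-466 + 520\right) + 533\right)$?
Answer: $- \frac{75161}{48} \approx -1565.9$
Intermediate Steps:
$X{\left(K \right)} = \frac{1}{2 K}$
$X{\left(-24 \right)} \left(\left(709 + 673\right) \left(-466 + 520\right) + 533\right) = \frac{1}{2 \left(-24\right)} \left(\left(709 + 673\right) \left(-466 + 520\right) + 533\right) = \frac{1}{2} \left(- \frac{1}{24}\right) \left(1382 \cdot 54 + 533\right) = - \frac{74628 + 533}{48} = \left(- \frac{1}{48}\right) 75161 = - \frac{75161}{48}$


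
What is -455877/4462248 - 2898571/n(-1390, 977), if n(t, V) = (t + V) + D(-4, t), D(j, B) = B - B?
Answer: 615902589067/87757544 ≈ 7018.2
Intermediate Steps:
D(j, B) = 0
n(t, V) = V + t (n(t, V) = (t + V) + 0 = (V + t) + 0 = V + t)
-455877/4462248 - 2898571/n(-1390, 977) = -455877/4462248 - 2898571/(977 - 1390) = -455877*1/4462248 - 2898571/(-413) = -151959/1487416 - 2898571*(-1/413) = -151959/1487416 + 2898571/413 = 615902589067/87757544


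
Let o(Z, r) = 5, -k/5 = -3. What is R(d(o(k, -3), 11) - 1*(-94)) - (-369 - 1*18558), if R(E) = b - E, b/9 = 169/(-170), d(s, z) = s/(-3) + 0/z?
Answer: 9601117/510 ≈ 18826.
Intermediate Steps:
k = 15 (k = -5*(-3) = 15)
d(s, z) = -s/3 (d(s, z) = s*(-⅓) + 0 = -s/3 + 0 = -s/3)
b = -1521/170 (b = 9*(169/(-170)) = 9*(169*(-1/170)) = 9*(-169/170) = -1521/170 ≈ -8.9471)
R(E) = -1521/170 - E
R(d(o(k, -3), 11) - 1*(-94)) - (-369 - 1*18558) = (-1521/170 - (-⅓*5 - 1*(-94))) - (-369 - 1*18558) = (-1521/170 - (-5/3 + 94)) - (-369 - 18558) = (-1521/170 - 1*277/3) - 1*(-18927) = (-1521/170 - 277/3) + 18927 = -51653/510 + 18927 = 9601117/510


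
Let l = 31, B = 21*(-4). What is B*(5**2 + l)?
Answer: -4704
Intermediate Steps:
B = -84
B*(5**2 + l) = -84*(5**2 + 31) = -84*(25 + 31) = -84*56 = -4704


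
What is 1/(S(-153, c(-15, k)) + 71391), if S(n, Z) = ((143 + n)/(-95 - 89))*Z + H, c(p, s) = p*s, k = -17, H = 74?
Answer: 92/6576055 ≈ 1.3990e-5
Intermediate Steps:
S(n, Z) = 74 + Z*(-143/184 - n/184) (S(n, Z) = ((143 + n)/(-95 - 89))*Z + 74 = ((143 + n)/(-184))*Z + 74 = ((143 + n)*(-1/184))*Z + 74 = (-143/184 - n/184)*Z + 74 = Z*(-143/184 - n/184) + 74 = 74 + Z*(-143/184 - n/184))
1/(S(-153, c(-15, k)) + 71391) = 1/((74 - (-2145)*(-17)/184 - 1/184*(-15*(-17))*(-153)) + 71391) = 1/((74 - 143/184*255 - 1/184*255*(-153)) + 71391) = 1/((74 - 36465/184 + 39015/184) + 71391) = 1/(8083/92 + 71391) = 1/(6576055/92) = 92/6576055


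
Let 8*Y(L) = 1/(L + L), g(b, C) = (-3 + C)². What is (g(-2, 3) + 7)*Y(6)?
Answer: 7/96 ≈ 0.072917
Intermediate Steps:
Y(L) = 1/(16*L) (Y(L) = 1/(8*(L + L)) = 1/(8*((2*L))) = (1/(2*L))/8 = 1/(16*L))
(g(-2, 3) + 7)*Y(6) = ((-3 + 3)² + 7)*((1/16)/6) = (0² + 7)*((1/16)*(⅙)) = (0 + 7)*(1/96) = 7*(1/96) = 7/96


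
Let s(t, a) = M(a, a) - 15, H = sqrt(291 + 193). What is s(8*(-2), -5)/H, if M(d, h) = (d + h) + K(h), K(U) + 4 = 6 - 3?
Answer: -13/11 ≈ -1.1818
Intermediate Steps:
K(U) = -1 (K(U) = -4 + (6 - 3) = -4 + 3 = -1)
M(d, h) = -1 + d + h (M(d, h) = (d + h) - 1 = -1 + d + h)
H = 22 (H = sqrt(484) = 22)
s(t, a) = -16 + 2*a (s(t, a) = (-1 + a + a) - 15 = (-1 + 2*a) - 15 = -16 + 2*a)
s(8*(-2), -5)/H = (-16 + 2*(-5))/22 = (-16 - 10)*(1/22) = -26*1/22 = -13/11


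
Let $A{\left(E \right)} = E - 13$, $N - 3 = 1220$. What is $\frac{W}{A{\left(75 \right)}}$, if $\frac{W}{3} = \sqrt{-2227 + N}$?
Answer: $\frac{3 i \sqrt{251}}{31} \approx 1.5332 i$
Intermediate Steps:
$N = 1223$ ($N = 3 + 1220 = 1223$)
$W = 6 i \sqrt{251}$ ($W = 3 \sqrt{-2227 + 1223} = 3 \sqrt{-1004} = 3 \cdot 2 i \sqrt{251} = 6 i \sqrt{251} \approx 95.058 i$)
$A{\left(E \right)} = -13 + E$ ($A{\left(E \right)} = E - 13 = -13 + E$)
$\frac{W}{A{\left(75 \right)}} = \frac{6 i \sqrt{251}}{-13 + 75} = \frac{6 i \sqrt{251}}{62} = 6 i \sqrt{251} \cdot \frac{1}{62} = \frac{3 i \sqrt{251}}{31}$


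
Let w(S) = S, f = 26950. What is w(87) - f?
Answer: -26863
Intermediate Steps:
w(87) - f = 87 - 1*26950 = 87 - 26950 = -26863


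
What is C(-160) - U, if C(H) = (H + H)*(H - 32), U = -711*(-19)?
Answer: 47931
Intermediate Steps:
U = 13509
C(H) = 2*H*(-32 + H) (C(H) = (2*H)*(-32 + H) = 2*H*(-32 + H))
C(-160) - U = 2*(-160)*(-32 - 160) - 1*13509 = 2*(-160)*(-192) - 13509 = 61440 - 13509 = 47931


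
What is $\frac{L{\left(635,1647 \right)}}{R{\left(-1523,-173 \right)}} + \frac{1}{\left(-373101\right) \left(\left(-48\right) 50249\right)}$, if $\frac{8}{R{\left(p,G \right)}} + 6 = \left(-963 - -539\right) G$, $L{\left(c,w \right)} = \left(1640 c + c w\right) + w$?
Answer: $\frac{17234453140580512117009}{899901703152} \approx 1.9151 \cdot 10^{10}$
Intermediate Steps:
$L{\left(c,w \right)} = w + 1640 c + c w$
$R{\left(p,G \right)} = \frac{8}{-6 - 424 G}$ ($R{\left(p,G \right)} = \frac{8}{-6 + \left(-963 - -539\right) G} = \frac{8}{-6 + \left(-963 + 539\right) G} = \frac{8}{-6 - 424 G}$)
$\frac{L{\left(635,1647 \right)}}{R{\left(-1523,-173 \right)}} + \frac{1}{\left(-373101\right) \left(\left(-48\right) 50249\right)} = \frac{1647 + 1640 \cdot 635 + 635 \cdot 1647}{\left(-4\right) \frac{1}{3 + 212 \left(-173\right)}} + \frac{1}{\left(-373101\right) \left(\left(-48\right) 50249\right)} = \frac{1647 + 1041400 + 1045845}{\left(-4\right) \frac{1}{3 - 36676}} - \frac{1}{373101 \left(-2411952\right)} = \frac{2088892}{\left(-4\right) \frac{1}{-36673}} - - \frac{1}{899901703152} = \frac{2088892}{\left(-4\right) \left(- \frac{1}{36673}\right)} + \frac{1}{899901703152} = \frac{2088892}{\frac{4}{36673}} + \frac{1}{899901703152} = 2088892 \cdot \frac{36673}{4} + \frac{1}{899901703152} = 19151484079 + \frac{1}{899901703152} = \frac{17234453140580512117009}{899901703152}$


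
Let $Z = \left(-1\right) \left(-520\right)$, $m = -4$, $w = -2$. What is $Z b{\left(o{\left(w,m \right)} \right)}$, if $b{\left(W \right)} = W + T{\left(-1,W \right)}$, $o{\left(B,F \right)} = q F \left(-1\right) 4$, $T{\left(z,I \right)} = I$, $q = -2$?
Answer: $-33280$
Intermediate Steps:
$o{\left(B,F \right)} = 8 F$ ($o{\left(B,F \right)} = - 2 F \left(-1\right) 4 = - 2 \left(- F\right) 4 = 2 F 4 = 8 F$)
$Z = 520$
$b{\left(W \right)} = 2 W$ ($b{\left(W \right)} = W + W = 2 W$)
$Z b{\left(o{\left(w,m \right)} \right)} = 520 \cdot 2 \cdot 8 \left(-4\right) = 520 \cdot 2 \left(-32\right) = 520 \left(-64\right) = -33280$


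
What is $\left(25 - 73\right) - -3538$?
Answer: $3490$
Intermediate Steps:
$\left(25 - 73\right) - -3538 = -48 + 3538 = 3490$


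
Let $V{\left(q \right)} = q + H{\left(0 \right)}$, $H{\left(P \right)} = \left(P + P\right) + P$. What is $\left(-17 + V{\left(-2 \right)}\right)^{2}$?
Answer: $361$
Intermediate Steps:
$H{\left(P \right)} = 3 P$ ($H{\left(P \right)} = 2 P + P = 3 P$)
$V{\left(q \right)} = q$ ($V{\left(q \right)} = q + 3 \cdot 0 = q + 0 = q$)
$\left(-17 + V{\left(-2 \right)}\right)^{2} = \left(-17 - 2\right)^{2} = \left(-19\right)^{2} = 361$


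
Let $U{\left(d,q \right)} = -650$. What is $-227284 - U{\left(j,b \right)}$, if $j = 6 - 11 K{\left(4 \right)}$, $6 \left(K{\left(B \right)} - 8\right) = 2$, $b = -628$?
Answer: $-226634$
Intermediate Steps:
$K{\left(B \right)} = \frac{25}{3}$ ($K{\left(B \right)} = 8 + \frac{1}{6} \cdot 2 = 8 + \frac{1}{3} = \frac{25}{3}$)
$j = - \frac{257}{3}$ ($j = 6 - \frac{275}{3} = - \frac{257}{3} \approx -85.667$)
$-227284 - U{\left(j,b \right)} = -227284 - -650 = -227284 + 650 = -226634$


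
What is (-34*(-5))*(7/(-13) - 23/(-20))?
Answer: 2703/26 ≈ 103.96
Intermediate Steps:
(-34*(-5))*(7/(-13) - 23/(-20)) = 170*(7*(-1/13) - 23*(-1/20)) = 170*(-7/13 + 23/20) = 170*(159/260) = 2703/26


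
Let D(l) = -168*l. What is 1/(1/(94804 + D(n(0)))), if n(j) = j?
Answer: 94804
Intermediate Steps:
1/(1/(94804 + D(n(0)))) = 1/(1/(94804 - 168*0)) = 1/(1/(94804 + 0)) = 1/(1/94804) = 94804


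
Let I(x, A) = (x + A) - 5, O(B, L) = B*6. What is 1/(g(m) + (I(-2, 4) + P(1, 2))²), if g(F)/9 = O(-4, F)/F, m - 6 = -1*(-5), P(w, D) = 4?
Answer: -11/205 ≈ -0.053659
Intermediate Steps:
O(B, L) = 6*B
I(x, A) = -5 + A + x (I(x, A) = (A + x) - 5 = -5 + A + x)
m = 11 (m = 6 - 1*(-5) = 6 + 5 = 11)
g(F) = -216/F (g(F) = 9*((6*(-4))/F) = 9*(-24/F) = -216/F)
1/(g(m) + (I(-2, 4) + P(1, 2))²) = 1/(-216/11 + ((-5 + 4 - 2) + 4)²) = 1/(-216*1/11 + (-3 + 4)²) = 1/(-216/11 + 1²) = 1/(-216/11 + 1) = 1/(-205/11) = -11/205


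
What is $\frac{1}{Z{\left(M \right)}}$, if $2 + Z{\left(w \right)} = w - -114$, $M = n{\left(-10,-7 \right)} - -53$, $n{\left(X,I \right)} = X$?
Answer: $\frac{1}{155} \approx 0.0064516$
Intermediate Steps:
$M = 43$ ($M = -10 - -53 = -10 + 53 = 43$)
$Z{\left(w \right)} = 112 + w$ ($Z{\left(w \right)} = -2 + \left(w - -114\right) = -2 + \left(w + 114\right) = -2 + \left(114 + w\right) = 112 + w$)
$\frac{1}{Z{\left(M \right)}} = \frac{1}{112 + 43} = \frac{1}{155}$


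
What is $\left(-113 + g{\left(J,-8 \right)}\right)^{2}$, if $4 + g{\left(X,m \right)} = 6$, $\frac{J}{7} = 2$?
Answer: $12321$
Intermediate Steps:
$J = 14$ ($J = 7 \cdot 2 = 14$)
$g{\left(X,m \right)} = 2$ ($g{\left(X,m \right)} = -4 + 6 = 2$)
$\left(-113 + g{\left(J,-8 \right)}\right)^{2} = \left(-113 + 2\right)^{2} = \left(-111\right)^{2} = 12321$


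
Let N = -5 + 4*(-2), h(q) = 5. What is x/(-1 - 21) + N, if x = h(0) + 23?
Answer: -157/11 ≈ -14.273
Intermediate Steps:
x = 28 (x = 5 + 23 = 28)
N = -13 (N = -5 - 8 = -13)
x/(-1 - 21) + N = 28/(-1 - 21) - 13 = 28/(-22) - 13 = 28*(-1/22) - 13 = -14/11 - 13 = -157/11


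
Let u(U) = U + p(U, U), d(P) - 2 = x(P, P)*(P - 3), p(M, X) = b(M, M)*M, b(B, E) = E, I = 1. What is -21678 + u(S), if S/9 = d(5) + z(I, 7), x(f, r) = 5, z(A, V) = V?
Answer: 7734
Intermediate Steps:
p(M, X) = M**2 (p(M, X) = M*M = M**2)
d(P) = -13 + 5*P (d(P) = 2 + 5*(P - 3) = 2 + 5*(-3 + P) = 2 + (-15 + 5*P) = -13 + 5*P)
S = 171 (S = 9*((-13 + 5*5) + 7) = 9*((-13 + 25) + 7) = 9*(12 + 7) = 9*19 = 171)
u(U) = U + U**2
-21678 + u(S) = -21678 + 171*(1 + 171) = -21678 + 171*172 = -21678 + 29412 = 7734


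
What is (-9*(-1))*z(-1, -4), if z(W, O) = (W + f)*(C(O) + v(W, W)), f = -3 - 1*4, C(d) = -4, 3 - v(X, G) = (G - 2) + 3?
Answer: 72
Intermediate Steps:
v(X, G) = 2 - G (v(X, G) = 3 - ((G - 2) + 3) = 3 - ((-2 + G) + 3) = 3 - (1 + G) = 3 + (-1 - G) = 2 - G)
f = -7 (f = -3 - 4 = -7)
z(W, O) = (-7 + W)*(-2 - W) (z(W, O) = (W - 7)*(-4 + (2 - W)) = (-7 + W)*(-2 - W))
(-9*(-1))*z(-1, -4) = (-9*(-1))*(14 - 1*(-1)² + 5*(-1)) = 9*(14 - 1*1 - 5) = 9*(14 - 1 - 5) = 9*8 = 72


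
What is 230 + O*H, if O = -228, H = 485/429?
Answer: -3970/143 ≈ -27.762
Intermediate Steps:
H = 485/429 (H = 485*(1/429) = 485/429 ≈ 1.1305)
230 + O*H = 230 - 228*485/429 = 230 - 36860/143 = -3970/143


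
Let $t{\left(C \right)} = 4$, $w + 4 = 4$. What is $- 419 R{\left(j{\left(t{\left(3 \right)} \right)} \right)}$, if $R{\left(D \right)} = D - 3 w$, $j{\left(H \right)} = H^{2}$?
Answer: $-6704$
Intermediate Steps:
$w = 0$ ($w = -4 + 4 = 0$)
$R{\left(D \right)} = D$ ($R{\left(D \right)} = D - 0 = D + 0 = D$)
$- 419 R{\left(j{\left(t{\left(3 \right)} \right)} \right)} = - 419 \cdot 4^{2} = \left(-419\right) 16 = -6704$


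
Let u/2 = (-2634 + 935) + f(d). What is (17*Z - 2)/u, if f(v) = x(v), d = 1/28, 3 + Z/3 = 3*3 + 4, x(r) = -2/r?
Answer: -254/1755 ≈ -0.14473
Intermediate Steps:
Z = 30 (Z = -9 + 3*(3*3 + 4) = -9 + 3*(9 + 4) = -9 + 3*13 = -9 + 39 = 30)
d = 1/28 ≈ 0.035714
f(v) = -2/v
u = -3510 (u = 2*((-2634 + 935) - 2/1/28) = 2*(-1699 - 2*28) = 2*(-1699 - 56) = 2*(-1755) = -3510)
(17*Z - 2)/u = (17*30 - 2)/(-3510) = (510 - 2)*(-1/3510) = 508*(-1/3510) = -254/1755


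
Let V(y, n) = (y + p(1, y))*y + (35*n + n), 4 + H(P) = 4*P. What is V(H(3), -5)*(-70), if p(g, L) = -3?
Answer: 9800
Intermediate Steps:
H(P) = -4 + 4*P
V(y, n) = 36*n + y*(-3 + y) (V(y, n) = (y - 3)*y + (35*n + n) = (-3 + y)*y + 36*n = y*(-3 + y) + 36*n = 36*n + y*(-3 + y))
V(H(3), -5)*(-70) = ((-4 + 4*3)² - 3*(-4 + 4*3) + 36*(-5))*(-70) = ((-4 + 12)² - 3*(-4 + 12) - 180)*(-70) = (8² - 3*8 - 180)*(-70) = (64 - 24 - 180)*(-70) = -140*(-70) = 9800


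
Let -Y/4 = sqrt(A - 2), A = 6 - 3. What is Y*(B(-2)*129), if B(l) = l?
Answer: 1032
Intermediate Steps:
A = 3
Y = -4 (Y = -4*sqrt(3 - 2) = -4*sqrt(1) = -4*1 = -4)
Y*(B(-2)*129) = -(-8)*129 = -4*(-258) = 1032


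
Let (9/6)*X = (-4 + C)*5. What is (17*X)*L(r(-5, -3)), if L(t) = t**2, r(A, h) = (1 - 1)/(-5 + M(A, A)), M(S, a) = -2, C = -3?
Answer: 0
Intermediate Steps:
r(A, h) = 0 (r(A, h) = (1 - 1)/(-5 - 2) = 0/(-7) = 0*(-1/7) = 0)
X = -70/3 (X = 2*((-4 - 3)*5)/3 = 2*(-7*5)/3 = (2/3)*(-35) = -70/3 ≈ -23.333)
(17*X)*L(r(-5, -3)) = (17*(-70/3))*0**2 = -1190/3*0 = 0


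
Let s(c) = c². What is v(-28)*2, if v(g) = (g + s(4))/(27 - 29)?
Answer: 12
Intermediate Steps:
v(g) = -8 - g/2 (v(g) = (g + 4²)/(27 - 29) = (g + 16)/(-2) = (16 + g)*(-½) = -8 - g/2)
v(-28)*2 = (-8 - ½*(-28))*2 = (-8 + 14)*2 = 6*2 = 12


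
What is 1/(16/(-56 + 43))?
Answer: -13/16 ≈ -0.81250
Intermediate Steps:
1/(16/(-56 + 43)) = 1/(16/(-13)) = 1/(-1/13*16) = 1/(-16/13) = -13/16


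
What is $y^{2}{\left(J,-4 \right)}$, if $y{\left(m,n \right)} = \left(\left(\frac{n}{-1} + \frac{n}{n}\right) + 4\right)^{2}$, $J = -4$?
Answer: $6561$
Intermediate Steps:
$y{\left(m,n \right)} = \left(5 - n\right)^{2}$ ($y{\left(m,n \right)} = \left(\left(n \left(-1\right) + 1\right) + 4\right)^{2} = \left(\left(- n + 1\right) + 4\right)^{2} = \left(\left(1 - n\right) + 4\right)^{2} = \left(5 - n\right)^{2}$)
$y^{2}{\left(J,-4 \right)} = \left(\left(-5 - 4\right)^{2}\right)^{2} = \left(\left(-9\right)^{2}\right)^{2} = 81^{2} = 6561$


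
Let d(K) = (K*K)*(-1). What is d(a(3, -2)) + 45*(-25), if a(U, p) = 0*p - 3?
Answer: -1134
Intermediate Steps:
a(U, p) = -3 (a(U, p) = 0 - 3 = -3)
d(K) = -K² (d(K) = K²*(-1) = -K²)
d(a(3, -2)) + 45*(-25) = -1*(-3)² + 45*(-25) = -1*9 - 1125 = -9 - 1125 = -1134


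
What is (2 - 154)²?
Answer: 23104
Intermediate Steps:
(2 - 154)² = (-152)² = 23104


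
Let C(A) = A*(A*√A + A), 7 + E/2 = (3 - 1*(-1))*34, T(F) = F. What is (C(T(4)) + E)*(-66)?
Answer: -20196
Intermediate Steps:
E = 258 (E = -14 + 2*((3 - 1*(-1))*34) = -14 + 2*((3 + 1)*34) = -14 + 2*(4*34) = -14 + 2*136 = -14 + 272 = 258)
C(A) = A*(A + A^(3/2)) (C(A) = A*(A^(3/2) + A) = A*(A + A^(3/2)))
(C(T(4)) + E)*(-66) = ((4² + 4^(5/2)) + 258)*(-66) = ((16 + 32) + 258)*(-66) = (48 + 258)*(-66) = 306*(-66) = -20196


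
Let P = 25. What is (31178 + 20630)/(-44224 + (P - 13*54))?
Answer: -51808/44901 ≈ -1.1538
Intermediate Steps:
(31178 + 20630)/(-44224 + (P - 13*54)) = (31178 + 20630)/(-44224 + (25 - 13*54)) = 51808/(-44224 + (25 - 702)) = 51808/(-44224 - 677) = 51808/(-44901) = 51808*(-1/44901) = -51808/44901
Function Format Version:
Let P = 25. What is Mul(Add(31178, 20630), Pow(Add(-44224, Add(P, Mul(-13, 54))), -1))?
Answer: Rational(-51808, 44901) ≈ -1.1538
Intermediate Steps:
Mul(Add(31178, 20630), Pow(Add(-44224, Add(P, Mul(-13, 54))), -1)) = Mul(Add(31178, 20630), Pow(Add(-44224, Add(25, Mul(-13, 54))), -1)) = Mul(51808, Pow(Add(-44224, Add(25, -702)), -1)) = Mul(51808, Pow(Add(-44224, -677), -1)) = Mul(51808, Pow(-44901, -1)) = Mul(51808, Rational(-1, 44901)) = Rational(-51808, 44901)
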